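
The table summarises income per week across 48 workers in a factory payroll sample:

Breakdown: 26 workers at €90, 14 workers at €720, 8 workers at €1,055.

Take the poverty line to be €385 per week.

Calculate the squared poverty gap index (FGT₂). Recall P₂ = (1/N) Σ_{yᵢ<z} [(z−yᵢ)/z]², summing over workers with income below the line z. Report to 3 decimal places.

Incomes under z: 26×€90 (q = 26 of N = 48).
Shortfall ratios: (385−90)/385 = 0.7662 (×26).
Squared: 0.5871 (×26).
Sum = 15.264969; P₂ = 15.264969 / 48 = 0.318.

0.318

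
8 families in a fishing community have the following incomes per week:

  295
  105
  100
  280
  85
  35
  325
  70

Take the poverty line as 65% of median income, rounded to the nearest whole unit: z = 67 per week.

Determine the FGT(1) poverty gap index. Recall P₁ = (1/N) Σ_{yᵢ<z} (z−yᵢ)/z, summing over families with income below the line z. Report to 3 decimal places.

0.060

Below the line: 35 (q = 1 of N = 8).
Gap ratios (z−y)/z: (67−35)/67 = 0.4776.
Sum of shortfalls = 0.477612; P₁ averages over all N: 0.477612 / 8 = 0.060.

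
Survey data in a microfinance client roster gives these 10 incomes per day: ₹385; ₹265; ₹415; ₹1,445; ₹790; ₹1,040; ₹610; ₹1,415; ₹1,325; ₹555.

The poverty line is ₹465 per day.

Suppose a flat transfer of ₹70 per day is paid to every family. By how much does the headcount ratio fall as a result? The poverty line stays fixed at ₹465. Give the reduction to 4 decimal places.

Before: below the line — ₹265, ₹385, ₹415; headcount ratio = 0.300000.
After the ₹70 transfer: below the line — ₹335, ₹455; headcount ratio = 0.200000.
Reduction = 0.300000 − 0.200000 = 0.1000.

0.1000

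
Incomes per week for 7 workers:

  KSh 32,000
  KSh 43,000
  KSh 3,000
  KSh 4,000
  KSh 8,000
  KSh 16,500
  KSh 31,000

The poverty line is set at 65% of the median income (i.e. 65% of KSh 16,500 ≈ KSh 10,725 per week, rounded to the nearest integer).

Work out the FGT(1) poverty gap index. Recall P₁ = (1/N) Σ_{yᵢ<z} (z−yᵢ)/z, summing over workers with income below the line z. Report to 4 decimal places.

Poor units: KSh 3,000, KSh 4,000, KSh 8,000 (q = 3 of N = 7).
Shortfall ratios: (10725−3000)/10725 = 0.7203; (10725−4000)/10725 = 0.6270; (10725−8000)/10725 = 0.2541.
Σ = 1.601399. Dividing by the full population N = 7 gives P₁ = 0.2288.

0.2288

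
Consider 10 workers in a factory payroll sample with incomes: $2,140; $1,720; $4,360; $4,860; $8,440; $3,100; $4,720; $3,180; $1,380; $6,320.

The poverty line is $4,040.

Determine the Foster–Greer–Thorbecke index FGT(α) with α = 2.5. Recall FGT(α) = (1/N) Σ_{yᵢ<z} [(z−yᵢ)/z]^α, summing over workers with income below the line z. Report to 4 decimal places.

0.0800

Below the line: $1,380, $1,720, $2,140, $3,100, $3,180 (q = 5 of N = 10).
Gap ratios (z−y)/z: (4040−1380)/4040 = 0.6584; (4040−1720)/4040 = 0.5743; (4040−2140)/4040 = 0.4703; (4040−3100)/4040 = 0.2327; (4040−3180)/4040 = 0.2129.
Raised to α = 2.5: 0.35176; 0.24990; 0.15168; 0.02611; 0.02091.
Sum = 0.800365; FGT(2.5) = 0.800365 / 10 = 0.0800.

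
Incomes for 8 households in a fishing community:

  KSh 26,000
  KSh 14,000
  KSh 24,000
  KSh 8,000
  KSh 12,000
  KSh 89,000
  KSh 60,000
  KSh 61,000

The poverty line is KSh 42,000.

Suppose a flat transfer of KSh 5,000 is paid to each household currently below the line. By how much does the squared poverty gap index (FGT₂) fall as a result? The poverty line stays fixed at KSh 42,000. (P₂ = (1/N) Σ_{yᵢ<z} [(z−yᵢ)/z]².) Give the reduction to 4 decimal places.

0.0804

Before: below the line — KSh 8,000, KSh 12,000, KSh 14,000, KSh 24,000, KSh 26,000; squared poverty gap index (FGT₂) = 0.242347.
After the KSh 5,000 transfer: below the line — KSh 13,000, KSh 17,000, KSh 19,000, KSh 29,000, KSh 31,000; squared poverty gap index (FGT₂) = 0.161919.
Reduction = 0.242347 − 0.161919 = 0.0804.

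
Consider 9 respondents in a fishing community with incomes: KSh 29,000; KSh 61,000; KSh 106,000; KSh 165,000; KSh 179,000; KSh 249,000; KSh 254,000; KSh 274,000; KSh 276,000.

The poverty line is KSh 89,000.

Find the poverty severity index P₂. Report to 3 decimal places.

Below the line: KSh 29,000, KSh 61,000 (q = 2 of N = 9).
Normalized shortfalls: (89000−29000)/89000 = 0.6742; (89000−61000)/89000 = 0.3146.
Squared: 0.4545; 0.0990.
Sum = 0.553465; P₂ = 0.553465 / 9 = 0.061.

0.061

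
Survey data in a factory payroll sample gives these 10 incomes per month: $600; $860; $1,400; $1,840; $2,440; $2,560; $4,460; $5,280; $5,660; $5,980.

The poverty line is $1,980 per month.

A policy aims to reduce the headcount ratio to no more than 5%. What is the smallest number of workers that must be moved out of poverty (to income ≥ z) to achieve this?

4

Currently q = 4 of N = 10 are below the line (H = 0.400).
A headcount ratio of at most 5% allows at most ⌊0.05 × 10⌋ = 0 poor workers.
So at least 4 − 0 = 4 must be lifted.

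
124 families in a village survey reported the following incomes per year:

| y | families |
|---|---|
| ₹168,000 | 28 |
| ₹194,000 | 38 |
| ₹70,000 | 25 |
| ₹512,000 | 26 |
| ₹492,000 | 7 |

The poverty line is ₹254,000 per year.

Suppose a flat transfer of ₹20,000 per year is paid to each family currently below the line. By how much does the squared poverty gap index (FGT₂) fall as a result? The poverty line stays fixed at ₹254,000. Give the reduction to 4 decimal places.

0.0419

Before: below the line — 25×₹70,000, 28×₹168,000, 38×₹194,000; squared poverty gap index (FGT₂) = 0.148786.
After the ₹20,000 transfer: below the line — 25×₹90,000, 28×₹188,000, 38×₹214,000; squared poverty gap index (FGT₂) = 0.106896.
Reduction = 0.148786 − 0.106896 = 0.0419.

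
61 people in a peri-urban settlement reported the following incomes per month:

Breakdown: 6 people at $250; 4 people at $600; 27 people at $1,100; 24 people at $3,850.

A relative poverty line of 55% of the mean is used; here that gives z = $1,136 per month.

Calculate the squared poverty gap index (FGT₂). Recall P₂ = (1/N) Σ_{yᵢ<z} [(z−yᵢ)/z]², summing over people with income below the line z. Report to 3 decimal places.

Poor units: 6×$250, 4×$600, 27×$1,100 (q = 37 of N = 61).
Gap ratios (z−y)/z: (1136−250)/1136 = 0.7799 (×6); (1136−600)/1136 = 0.4718 (×4); (1136−1100)/1136 = 0.0317 (×27).
Squared: 0.6083 (×6); 0.2226 (×4); 0.0010 (×27).
Sum = 4.567354; P₂ = 4.567354 / 61 = 0.075.

0.075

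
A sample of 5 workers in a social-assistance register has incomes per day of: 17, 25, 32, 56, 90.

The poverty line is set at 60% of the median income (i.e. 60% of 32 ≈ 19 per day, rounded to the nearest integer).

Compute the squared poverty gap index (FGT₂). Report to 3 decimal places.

0.002

Below z: 17 (q = 1 of N = 5).
Normalized shortfalls: (19−17)/19 = 0.1053.
Squared: 0.0111.
Sum = 0.011080; P₂ = 0.011080 / 5 = 0.002.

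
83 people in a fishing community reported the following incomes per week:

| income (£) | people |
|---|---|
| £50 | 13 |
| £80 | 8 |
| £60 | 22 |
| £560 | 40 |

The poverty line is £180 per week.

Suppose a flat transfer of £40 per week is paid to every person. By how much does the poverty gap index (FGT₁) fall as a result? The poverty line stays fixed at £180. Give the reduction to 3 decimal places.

Before: below the line — 13×£50, 22×£60, 8×£80; poverty gap index (FGT₁) = 0.34337.
After the £40 transfer: below the line — 13×£90, 22×£100, 8×£120; poverty gap index (FGT₁) = 0.22825.
Reduction = 0.34337 − 0.22825 = 0.115.

0.115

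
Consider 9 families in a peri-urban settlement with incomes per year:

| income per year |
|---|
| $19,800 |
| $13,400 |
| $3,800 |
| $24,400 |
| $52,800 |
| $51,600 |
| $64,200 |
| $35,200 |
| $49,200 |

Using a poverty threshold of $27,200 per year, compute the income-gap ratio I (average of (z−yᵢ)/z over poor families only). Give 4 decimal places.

Poor units: $3,800, $13,400, $19,800, $24,400 (q = 4 of N = 9).
Shortfall ratios (z−y)/z: 0.8603, 0.5074, 0.2721, 0.1029; sum = 1.742647.
The income-gap ratio divides by q (the poor only): 1.742647 / 4 = 0.4357.

0.4357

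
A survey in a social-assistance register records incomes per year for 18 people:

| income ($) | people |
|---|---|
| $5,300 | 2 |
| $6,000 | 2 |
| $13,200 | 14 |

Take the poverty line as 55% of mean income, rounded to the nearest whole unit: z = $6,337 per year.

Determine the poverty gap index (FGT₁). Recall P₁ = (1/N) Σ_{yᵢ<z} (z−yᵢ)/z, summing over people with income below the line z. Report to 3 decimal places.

Poor units: 2×$5,300, 2×$6,000 (q = 4 of N = 18).
Gap ratios (z−y)/z: (6337−5300)/6337 = 0.1636 (×2); (6337−6000)/6337 = 0.0532 (×2).
Sum of shortfalls = 0.433644; P₁ averages over all N: 0.433644 / 18 = 0.024.

0.024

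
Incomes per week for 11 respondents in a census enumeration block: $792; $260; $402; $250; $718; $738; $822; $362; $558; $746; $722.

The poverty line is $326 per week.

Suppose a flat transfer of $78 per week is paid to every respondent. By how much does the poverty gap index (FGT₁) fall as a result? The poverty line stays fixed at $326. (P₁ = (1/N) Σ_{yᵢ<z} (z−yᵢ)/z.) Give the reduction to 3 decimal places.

Before: below the line — $250, $260; poverty gap index (FGT₁) = 0.03960.
After the $78 transfer: below the line — none; poverty gap index (FGT₁) = 0.00000.
Reduction = 0.03960 − 0.00000 = 0.040.

0.040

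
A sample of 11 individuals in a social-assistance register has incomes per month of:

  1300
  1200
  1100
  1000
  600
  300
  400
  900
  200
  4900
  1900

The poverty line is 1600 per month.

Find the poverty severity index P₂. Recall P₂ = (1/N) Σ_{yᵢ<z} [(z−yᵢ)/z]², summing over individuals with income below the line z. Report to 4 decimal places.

0.2642

Poor units: 200, 300, 400, 600, 900, 1000, 1100, 1200, 1300 (q = 9 of N = 11).
Shortfall ratios: (1600−200)/1600 = 0.8750; (1600−300)/1600 = 0.8125; (1600−400)/1600 = 0.7500; (1600−600)/1600 = 0.6250; (1600−900)/1600 = 0.4375; (1600−1000)/1600 = 0.3750; (1600−1100)/1600 = 0.3125; (1600−1200)/1600 = 0.2500; (1600−1300)/1600 = 0.1875.
Squared: 0.7656; 0.6602; 0.5625; 0.3906; 0.1914; 0.1406; 0.0977; 0.0625; 0.0352.
Sum = 2.906250; P₂ = 2.906250 / 11 = 0.2642.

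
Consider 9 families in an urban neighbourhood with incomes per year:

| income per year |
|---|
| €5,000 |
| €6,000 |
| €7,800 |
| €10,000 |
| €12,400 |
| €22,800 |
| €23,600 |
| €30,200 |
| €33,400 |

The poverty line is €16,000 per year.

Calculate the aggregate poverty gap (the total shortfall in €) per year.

€38,800

Poor units: €5,000, €6,000, €7,800, €10,000, €12,400 (q = 5 of N = 9).
Individual gaps: 16000−5000 = 11000; 16000−6000 = 10000; 16000−7800 = 8200; 16000−10000 = 6000; 16000−12400 = 3600.
Aggregate gap = €38,800.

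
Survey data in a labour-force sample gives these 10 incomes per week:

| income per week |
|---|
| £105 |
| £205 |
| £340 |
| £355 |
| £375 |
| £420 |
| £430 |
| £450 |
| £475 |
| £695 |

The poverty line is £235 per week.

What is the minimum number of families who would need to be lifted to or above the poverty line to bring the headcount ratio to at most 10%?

1

Currently q = 2 of N = 10 are below the line (H = 0.200).
A headcount ratio of at most 10% allows at most ⌊0.10 × 10⌋ = 1 poor families.
So at least 2 − 1 = 1 must be lifted.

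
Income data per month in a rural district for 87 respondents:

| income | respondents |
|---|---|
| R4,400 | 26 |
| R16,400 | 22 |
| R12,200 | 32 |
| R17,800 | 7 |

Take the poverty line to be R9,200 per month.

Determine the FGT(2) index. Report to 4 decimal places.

Below z: 26×R4,400 (q = 26 of N = 87).
Gap ratios (z−y)/z: (9200−4400)/9200 = 0.5217 (×26).
Squared: 0.2722 (×26).
Sum = 7.077505; P₂ = 7.077505 / 87 = 0.0814.

0.0814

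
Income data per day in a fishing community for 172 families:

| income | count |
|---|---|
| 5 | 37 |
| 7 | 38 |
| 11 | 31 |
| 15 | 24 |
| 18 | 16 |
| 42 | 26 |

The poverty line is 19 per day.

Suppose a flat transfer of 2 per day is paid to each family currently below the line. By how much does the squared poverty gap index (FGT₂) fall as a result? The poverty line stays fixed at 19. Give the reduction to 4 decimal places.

Before: below the line — 37×5, 38×7, 31×11, 24×15, 16×18; squared poverty gap index (FGT₂) = 0.243316.
After the 2 transfer: below the line — 37×7, 38×9, 31×13, 24×17; squared poverty gap index (FGT₂) = 0.166527.
Reduction = 0.243316 − 0.166527 = 0.0768.

0.0768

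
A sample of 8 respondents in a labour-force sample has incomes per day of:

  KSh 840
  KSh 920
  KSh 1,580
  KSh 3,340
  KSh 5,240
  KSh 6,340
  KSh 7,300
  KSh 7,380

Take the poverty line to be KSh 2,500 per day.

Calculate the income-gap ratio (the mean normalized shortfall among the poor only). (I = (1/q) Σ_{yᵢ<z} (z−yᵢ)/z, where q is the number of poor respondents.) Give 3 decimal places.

0.555

Poor units: KSh 840, KSh 920, KSh 1,580 (q = 3 of N = 8).
Shortfall ratios (z−y)/z: 0.6640, 0.6320, 0.3680; sum = 1.664000.
The income-gap ratio divides by q (the poor only): 1.664000 / 3 = 0.555.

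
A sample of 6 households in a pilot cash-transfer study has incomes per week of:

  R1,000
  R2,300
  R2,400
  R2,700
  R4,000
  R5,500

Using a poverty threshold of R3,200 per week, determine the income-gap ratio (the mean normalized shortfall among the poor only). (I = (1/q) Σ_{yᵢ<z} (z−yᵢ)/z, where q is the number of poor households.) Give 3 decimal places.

0.344

Poor units: R1,000, R2,300, R2,400, R2,700 (q = 4 of N = 6).
Shortfall ratios (z−y)/z: 0.6875, 0.2812, 0.2500, 0.1562; sum = 1.375000.
The income-gap ratio divides by q (the poor only): 1.375000 / 4 = 0.344.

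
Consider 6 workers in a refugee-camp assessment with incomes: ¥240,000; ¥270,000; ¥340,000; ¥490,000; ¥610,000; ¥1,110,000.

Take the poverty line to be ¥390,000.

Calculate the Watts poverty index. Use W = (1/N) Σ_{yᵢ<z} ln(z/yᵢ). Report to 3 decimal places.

0.165

Below the line: ¥240,000, ¥270,000, ¥340,000 (q = 3 of N = 6).
Log shortfalls: ln(390000/240000) = 0.4855; ln(390000/270000) = 0.3677; ln(390000/340000) = 0.1372.
W = 0.990434 / 6 = 0.165.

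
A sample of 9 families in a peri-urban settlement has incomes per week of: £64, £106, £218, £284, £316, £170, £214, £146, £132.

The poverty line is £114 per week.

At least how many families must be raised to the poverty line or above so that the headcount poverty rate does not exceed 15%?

Currently q = 2 of N = 9 are below the line (H = 0.222).
A headcount ratio of at most 15% allows at most ⌊0.15 × 9⌋ = 1 poor families.
So at least 2 − 1 = 1 must be lifted.

1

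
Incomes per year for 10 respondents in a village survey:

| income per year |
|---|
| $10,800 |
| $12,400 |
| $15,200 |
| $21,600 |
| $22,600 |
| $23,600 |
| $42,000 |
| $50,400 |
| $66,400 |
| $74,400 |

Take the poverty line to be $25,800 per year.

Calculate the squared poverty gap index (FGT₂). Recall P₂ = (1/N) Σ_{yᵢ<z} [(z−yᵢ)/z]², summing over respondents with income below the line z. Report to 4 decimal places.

Poor units: $10,800, $12,400, $15,200, $21,600, $22,600, $23,600 (q = 6 of N = 10).
Shortfall ratios: (25800−10800)/25800 = 0.5814; (25800−12400)/25800 = 0.5194; (25800−15200)/25800 = 0.4109; (25800−21600)/25800 = 0.1628; (25800−22600)/25800 = 0.1240; (25800−23600)/25800 = 0.0853.
Squared: 0.3380; 0.2698; 0.1688; 0.0265; 0.0154; 0.0073.
Sum = 0.825732; P₂ = 0.825732 / 10 = 0.0826.

0.0826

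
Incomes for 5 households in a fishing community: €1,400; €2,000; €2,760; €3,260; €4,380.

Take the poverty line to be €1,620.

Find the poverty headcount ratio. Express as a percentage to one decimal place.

1 of the 5 households have income below €1,620.
H = 1/5 = 20.0%.

20.0%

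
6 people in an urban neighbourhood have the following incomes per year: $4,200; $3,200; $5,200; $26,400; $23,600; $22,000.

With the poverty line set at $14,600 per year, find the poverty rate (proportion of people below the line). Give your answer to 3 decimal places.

3 of the 6 people have income below $14,600.
H = 3/6 = 0.500.

0.500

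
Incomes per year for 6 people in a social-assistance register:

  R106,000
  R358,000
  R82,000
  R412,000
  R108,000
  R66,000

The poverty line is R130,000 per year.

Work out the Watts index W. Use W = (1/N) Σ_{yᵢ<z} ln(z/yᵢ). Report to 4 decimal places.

Poor units: R66,000, R82,000, R106,000, R108,000 (q = 4 of N = 6).
Log gaps: ln(130000/66000) = 0.6779; ln(130000/82000) = 0.4608; ln(130000/106000) = 0.2041; ln(130000/108000) = 0.1854.
W = 1.528193 / 6 = 0.2547.

0.2547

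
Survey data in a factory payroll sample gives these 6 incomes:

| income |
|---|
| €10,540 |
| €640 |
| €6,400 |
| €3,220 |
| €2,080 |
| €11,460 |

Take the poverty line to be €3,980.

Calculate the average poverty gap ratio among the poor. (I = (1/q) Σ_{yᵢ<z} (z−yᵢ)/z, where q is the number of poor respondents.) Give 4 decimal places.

Poor units: €640, €2,080, €3,220 (q = 3 of N = 6).
Relative gaps: 0.8392, 0.4774, 0.1910; sum = 1.507538.
The income-gap ratio divides by q (the poor only): 1.507538 / 3 = 0.5025.

0.5025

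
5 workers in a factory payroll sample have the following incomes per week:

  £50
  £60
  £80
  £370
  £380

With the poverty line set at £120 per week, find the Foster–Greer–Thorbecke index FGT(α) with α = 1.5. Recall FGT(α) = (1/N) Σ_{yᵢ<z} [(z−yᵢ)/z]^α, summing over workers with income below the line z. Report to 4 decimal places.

Below the line: £50, £60, £80 (q = 3 of N = 5).
Normalized shortfalls: (120−50)/120 = 0.5833; (120−60)/120 = 0.5000; (120−80)/120 = 0.3333.
Raised to α = 1.5: 0.44553; 0.35355; 0.19245.
Sum = 0.991532; FGT(1.5) = 0.991532 / 5 = 0.1983.

0.1983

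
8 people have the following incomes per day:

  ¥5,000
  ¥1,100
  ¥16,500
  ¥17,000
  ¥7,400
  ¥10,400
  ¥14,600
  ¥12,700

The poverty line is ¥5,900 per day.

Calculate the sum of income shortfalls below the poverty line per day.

¥5,700

Poor units: ¥1,100, ¥5,000 (q = 2 of N = 8).
Individual gaps: 5900−1100 = 4800; 5900−5000 = 900.
Aggregate gap = ¥5,700.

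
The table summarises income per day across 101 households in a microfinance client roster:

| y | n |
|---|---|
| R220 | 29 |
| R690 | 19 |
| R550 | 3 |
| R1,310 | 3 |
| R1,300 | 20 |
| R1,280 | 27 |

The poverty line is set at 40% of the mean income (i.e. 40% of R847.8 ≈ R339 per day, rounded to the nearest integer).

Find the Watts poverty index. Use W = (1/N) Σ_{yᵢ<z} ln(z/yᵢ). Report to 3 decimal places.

0.124

Poor units: 29×R220 (q = 29 of N = 101).
Log shortfalls: ln(339/220) = 0.4324 (×29).
W = 12.538804 / 101 = 0.124.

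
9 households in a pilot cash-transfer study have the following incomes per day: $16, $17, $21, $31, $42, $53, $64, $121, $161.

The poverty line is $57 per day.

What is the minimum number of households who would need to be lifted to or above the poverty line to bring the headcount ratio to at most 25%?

Currently q = 6 of N = 9 are below the line (H = 0.667).
A headcount ratio of at most 25% allows at most ⌊0.25 × 9⌋ = 2 poor households.
So at least 6 − 2 = 4 must be lifted.

4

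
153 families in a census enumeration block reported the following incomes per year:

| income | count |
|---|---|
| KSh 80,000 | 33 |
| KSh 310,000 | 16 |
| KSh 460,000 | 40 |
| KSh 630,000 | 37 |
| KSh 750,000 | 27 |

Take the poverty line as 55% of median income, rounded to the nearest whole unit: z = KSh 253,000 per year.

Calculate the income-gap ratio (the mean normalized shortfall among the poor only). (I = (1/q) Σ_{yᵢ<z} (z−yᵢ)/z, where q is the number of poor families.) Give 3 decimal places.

0.684

Incomes under z: 33×KSh 80,000 (q = 33 of N = 153).
Shortfall ratios (z−y)/z: 0.6838 (×33); sum = 22.565217.
I averages over the q = 33 poor units only: 22.565217 / 33 = 0.684.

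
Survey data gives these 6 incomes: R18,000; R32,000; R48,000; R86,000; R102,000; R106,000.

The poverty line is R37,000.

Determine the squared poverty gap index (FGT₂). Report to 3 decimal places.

0.047

Poor units: R18,000, R32,000 (q = 2 of N = 6).
Normalized shortfalls: (37000−18000)/37000 = 0.5135; (37000−32000)/37000 = 0.1351.
Squared: 0.2637; 0.0183.
Sum = 0.281958; P₂ = 0.281958 / 6 = 0.047.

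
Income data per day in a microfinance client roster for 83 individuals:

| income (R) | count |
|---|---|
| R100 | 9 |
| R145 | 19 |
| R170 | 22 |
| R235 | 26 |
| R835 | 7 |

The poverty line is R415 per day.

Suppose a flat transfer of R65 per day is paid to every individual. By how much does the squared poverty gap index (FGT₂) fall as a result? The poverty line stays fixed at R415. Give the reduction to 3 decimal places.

0.142

Before: below the line — 9×R100, 19×R145, 22×R170, 26×R235; squared poverty gap index (FGT₂) = 0.31068.
After the R65 transfer: below the line — 9×R165, 19×R210, 22×R235, 26×R300; squared poverty gap index (FGT₂) = 0.16913.
Reduction = 0.31068 − 0.16913 = 0.142.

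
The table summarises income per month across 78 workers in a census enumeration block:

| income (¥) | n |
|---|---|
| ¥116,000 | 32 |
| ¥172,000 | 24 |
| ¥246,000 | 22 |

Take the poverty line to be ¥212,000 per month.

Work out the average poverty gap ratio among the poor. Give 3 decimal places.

0.340

Incomes under z: 32×¥116,000, 24×¥172,000 (q = 56 of N = 78).
Relative gaps: 0.4528 (×32), 0.1887 (×24); sum = 19.018868.
The income-gap ratio divides by q (the poor only): 19.018868 / 56 = 0.340.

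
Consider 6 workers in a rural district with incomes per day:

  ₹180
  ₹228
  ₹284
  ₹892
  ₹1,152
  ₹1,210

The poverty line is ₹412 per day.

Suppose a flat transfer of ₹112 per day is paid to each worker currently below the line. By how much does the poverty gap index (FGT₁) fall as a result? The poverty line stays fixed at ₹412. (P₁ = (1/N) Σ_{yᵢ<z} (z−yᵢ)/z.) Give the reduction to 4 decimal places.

Before: below the line — ₹180, ₹228, ₹284; poverty gap index (FGT₁) = 0.220065.
After the ₹112 transfer: below the line — ₹292, ₹340, ₹396; poverty gap index (FGT₁) = 0.084142.
Reduction = 0.220065 − 0.084142 = 0.1359.

0.1359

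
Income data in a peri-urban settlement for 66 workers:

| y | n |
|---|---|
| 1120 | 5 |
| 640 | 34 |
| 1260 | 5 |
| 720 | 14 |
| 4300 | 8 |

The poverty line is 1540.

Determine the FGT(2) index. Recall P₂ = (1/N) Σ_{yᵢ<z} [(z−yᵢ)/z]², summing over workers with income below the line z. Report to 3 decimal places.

Below z: 34×640, 14×720, 5×1120, 5×1260 (q = 58 of N = 66).
Gap ratios (z−y)/z: (1540−640)/1540 = 0.5844 (×34); (1540−720)/1540 = 0.5325 (×14); (1540−1120)/1540 = 0.2727 (×5); (1540−1260)/1540 = 0.1818 (×5).
Squared: 0.3415 (×34); 0.2835 (×14); 0.0744 (×5); 0.0331 (×5).
Sum = 16.118907; P₂ = 16.118907 / 66 = 0.244.

0.244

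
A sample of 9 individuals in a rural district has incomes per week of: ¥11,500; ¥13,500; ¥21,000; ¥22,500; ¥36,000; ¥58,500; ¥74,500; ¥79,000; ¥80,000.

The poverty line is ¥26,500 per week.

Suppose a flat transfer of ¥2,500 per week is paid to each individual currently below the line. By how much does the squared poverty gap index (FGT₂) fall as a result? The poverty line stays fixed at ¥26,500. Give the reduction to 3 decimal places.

0.026

Before: below the line — ¥11,500, ¥13,500, ¥21,000, ¥22,500; squared poverty gap index (FGT₂) = 0.06966.
After the ¥2,500 transfer: below the line — ¥14,000, ¥16,000, ¥23,500, ¥25,000; squared poverty gap index (FGT₂) = 0.04395.
Reduction = 0.06966 − 0.04395 = 0.026.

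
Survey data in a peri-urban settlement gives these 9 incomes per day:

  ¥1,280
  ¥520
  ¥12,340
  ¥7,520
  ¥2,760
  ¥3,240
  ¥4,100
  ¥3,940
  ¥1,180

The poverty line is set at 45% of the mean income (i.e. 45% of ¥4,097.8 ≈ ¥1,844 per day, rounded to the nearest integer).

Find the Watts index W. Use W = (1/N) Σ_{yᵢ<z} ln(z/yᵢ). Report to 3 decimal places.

0.231

Below the line: ¥520, ¥1,180, ¥1,280 (q = 3 of N = 9).
ln(z/y) terms: ln(1844/520) = 1.2659; ln(1844/1180) = 0.4464; ln(1844/1280) = 0.3651.
W = 2.077363 / 9 = 0.231.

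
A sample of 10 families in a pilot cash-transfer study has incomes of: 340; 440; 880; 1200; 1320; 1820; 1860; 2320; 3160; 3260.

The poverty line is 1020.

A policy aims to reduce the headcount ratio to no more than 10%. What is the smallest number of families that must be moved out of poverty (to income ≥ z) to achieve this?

Currently q = 3 of N = 10 are below the line (H = 0.300).
A headcount ratio of at most 10% allows at most ⌊0.10 × 10⌋ = 1 poor families.
So at least 3 − 1 = 2 must be lifted.

2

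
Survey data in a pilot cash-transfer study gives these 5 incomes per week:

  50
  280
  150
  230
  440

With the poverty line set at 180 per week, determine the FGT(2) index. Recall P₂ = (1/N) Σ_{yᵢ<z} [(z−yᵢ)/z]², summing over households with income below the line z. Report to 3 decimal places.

Below z: 50, 150 (q = 2 of N = 5).
Normalized shortfalls: (180−50)/180 = 0.7222; (180−150)/180 = 0.1667.
Squared: 0.5216; 0.0278.
Sum = 0.549383; P₂ = 0.549383 / 5 = 0.110.

0.110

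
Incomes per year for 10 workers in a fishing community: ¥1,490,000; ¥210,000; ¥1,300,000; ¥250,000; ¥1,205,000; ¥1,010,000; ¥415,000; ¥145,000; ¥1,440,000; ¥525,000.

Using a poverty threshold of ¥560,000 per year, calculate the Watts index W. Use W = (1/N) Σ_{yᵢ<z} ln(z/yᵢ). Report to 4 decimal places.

Below the line: ¥145,000, ¥210,000, ¥250,000, ¥415,000, ¥525,000 (q = 5 of N = 10).
ln(z/y) terms: ln(560000/145000) = 1.3512; ln(560000/210000) = 0.9808; ln(560000/250000) = 0.8065; ln(560000/415000) = 0.2997; ln(560000/525000) = 0.0645.
W = 3.502705 / 10 = 0.3503.

0.3503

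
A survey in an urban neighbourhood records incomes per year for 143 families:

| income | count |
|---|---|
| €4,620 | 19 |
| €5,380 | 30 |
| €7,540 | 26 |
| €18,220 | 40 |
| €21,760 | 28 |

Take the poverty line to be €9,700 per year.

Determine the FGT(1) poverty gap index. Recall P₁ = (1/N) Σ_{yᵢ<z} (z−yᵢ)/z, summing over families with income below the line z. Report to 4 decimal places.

0.2035

Incomes under z: 19×€4,620, 30×€5,380, 26×€7,540 (q = 75 of N = 143).
Normalized shortfalls: (9700−4620)/9700 = 0.5237 (×19); (9700−5380)/9700 = 0.4454 (×30); (9700−7540)/9700 = 0.2227 (×26).
Σ = 29.101031. Dividing by the full population N = 143 gives P₁ = 0.2035.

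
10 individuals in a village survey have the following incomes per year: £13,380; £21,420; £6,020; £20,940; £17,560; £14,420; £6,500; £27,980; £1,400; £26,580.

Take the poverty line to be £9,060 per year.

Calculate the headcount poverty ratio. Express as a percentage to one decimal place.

30.0%

3 of the 10 individuals have income below £9,060.
H = 3/10 = 30.0%.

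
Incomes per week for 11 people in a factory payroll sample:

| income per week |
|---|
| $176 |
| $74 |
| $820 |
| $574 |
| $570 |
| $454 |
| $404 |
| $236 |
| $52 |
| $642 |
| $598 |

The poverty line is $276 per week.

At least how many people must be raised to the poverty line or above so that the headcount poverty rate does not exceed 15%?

4 of the 11 people are poor, so H = 4/11 = 0.364.
A headcount ratio of at most 15% allows at most ⌊0.15 × 11⌋ = 1 poor people.
So at least 4 − 1 = 3 must be lifted.

3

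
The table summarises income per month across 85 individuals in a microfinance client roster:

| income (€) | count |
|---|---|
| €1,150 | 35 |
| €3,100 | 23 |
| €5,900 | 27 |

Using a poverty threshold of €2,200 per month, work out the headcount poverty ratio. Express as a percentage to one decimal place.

35 of the 85 individuals have income below €2,200.
H = 35/85 = 41.2%.

41.2%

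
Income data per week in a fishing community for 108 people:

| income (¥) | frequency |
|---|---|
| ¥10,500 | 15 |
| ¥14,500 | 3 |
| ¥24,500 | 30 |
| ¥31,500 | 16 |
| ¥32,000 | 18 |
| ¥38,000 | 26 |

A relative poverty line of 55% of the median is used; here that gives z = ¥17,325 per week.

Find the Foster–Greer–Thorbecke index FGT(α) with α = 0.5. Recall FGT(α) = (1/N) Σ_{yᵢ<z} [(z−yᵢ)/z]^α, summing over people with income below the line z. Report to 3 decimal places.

0.098

Incomes under z: 15×¥10,500, 3×¥14,500 (q = 18 of N = 108).
Relative gaps: (17325−10500)/17325 = 0.3939 (×15); (17325−14500)/17325 = 0.1631 (×3).
Raised to α = 0.5: 0.62765 (×15); 0.40381 (×3).
Sum = 10.626106; FGT(0.5) = 10.626106 / 108 = 0.098.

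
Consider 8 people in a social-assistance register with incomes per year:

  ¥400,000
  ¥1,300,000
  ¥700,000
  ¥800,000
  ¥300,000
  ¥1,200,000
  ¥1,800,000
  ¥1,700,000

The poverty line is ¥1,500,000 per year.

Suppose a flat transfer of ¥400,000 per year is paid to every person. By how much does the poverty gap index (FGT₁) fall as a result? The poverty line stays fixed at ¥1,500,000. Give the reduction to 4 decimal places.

Before: below the line — ¥300,000, ¥400,000, ¥700,000, ¥800,000, ¥1,200,000, ¥1,300,000; poverty gap index (FGT₁) = 0.358333.
After the ¥400,000 transfer: below the line — ¥700,000, ¥800,000, ¥1,100,000, ¥1,200,000; poverty gap index (FGT₁) = 0.183333.
Reduction = 0.358333 − 0.183333 = 0.1750.

0.1750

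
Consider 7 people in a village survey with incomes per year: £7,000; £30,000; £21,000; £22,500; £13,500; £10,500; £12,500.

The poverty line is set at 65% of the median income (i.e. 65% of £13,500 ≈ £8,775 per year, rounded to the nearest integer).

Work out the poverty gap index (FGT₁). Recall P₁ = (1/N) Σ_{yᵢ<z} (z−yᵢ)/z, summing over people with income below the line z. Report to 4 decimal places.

0.0289

Poor units: £7,000 (q = 1 of N = 7).
Normalized shortfalls: (8775−7000)/8775 = 0.2023.
Σ = 0.202279. Dividing by the full population N = 7 gives P₁ = 0.0289.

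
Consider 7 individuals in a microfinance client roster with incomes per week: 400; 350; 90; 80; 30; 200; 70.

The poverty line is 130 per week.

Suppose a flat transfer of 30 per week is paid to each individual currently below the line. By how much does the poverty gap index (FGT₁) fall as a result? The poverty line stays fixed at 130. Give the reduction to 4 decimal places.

0.1319

Before: below the line — 30, 70, 80, 90; poverty gap index (FGT₁) = 0.274725.
After the 30 transfer: below the line — 60, 100, 110, 120; poverty gap index (FGT₁) = 0.142857.
Reduction = 0.274725 − 0.142857 = 0.1319.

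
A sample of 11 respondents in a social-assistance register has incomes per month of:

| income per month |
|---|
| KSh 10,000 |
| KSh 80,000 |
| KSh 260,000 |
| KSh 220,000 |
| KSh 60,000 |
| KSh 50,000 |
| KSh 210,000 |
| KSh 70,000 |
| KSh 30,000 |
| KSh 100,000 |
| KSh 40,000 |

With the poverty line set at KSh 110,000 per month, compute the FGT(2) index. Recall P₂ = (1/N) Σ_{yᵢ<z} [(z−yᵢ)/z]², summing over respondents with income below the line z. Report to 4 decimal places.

0.2254

Incomes under z: KSh 10,000, KSh 30,000, KSh 40,000, KSh 50,000, KSh 60,000, KSh 70,000, KSh 80,000, KSh 100,000 (q = 8 of N = 11).
Shortfall ratios: (110000−10000)/110000 = 0.9091; (110000−30000)/110000 = 0.7273; (110000−40000)/110000 = 0.6364; (110000−50000)/110000 = 0.5455; (110000−60000)/110000 = 0.4545; (110000−70000)/110000 = 0.3636; (110000−80000)/110000 = 0.2727; (110000−100000)/110000 = 0.0909.
Squared: 0.8264; 0.5289; 0.4050; 0.2975; 0.2066; 0.1322; 0.0744; 0.0083.
Sum = 2.479339; P₂ = 2.479339 / 11 = 0.2254.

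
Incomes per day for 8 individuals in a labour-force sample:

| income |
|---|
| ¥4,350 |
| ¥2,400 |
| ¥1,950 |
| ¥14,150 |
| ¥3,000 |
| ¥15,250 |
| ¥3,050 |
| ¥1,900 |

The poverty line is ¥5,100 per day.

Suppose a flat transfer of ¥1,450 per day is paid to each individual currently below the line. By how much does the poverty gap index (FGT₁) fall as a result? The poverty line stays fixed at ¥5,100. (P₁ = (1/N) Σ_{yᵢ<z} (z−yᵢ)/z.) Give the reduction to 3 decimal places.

Before: below the line — ¥1,900, ¥1,950, ¥2,400, ¥3,000, ¥3,050, ¥4,350; poverty gap index (FGT₁) = 0.34191.
After the ¥1,450 transfer: below the line — ¥3,350, ¥3,400, ¥3,850, ¥4,450, ¥4,500; poverty gap index (FGT₁) = 0.14583.
Reduction = 0.34191 − 0.14583 = 0.196.

0.196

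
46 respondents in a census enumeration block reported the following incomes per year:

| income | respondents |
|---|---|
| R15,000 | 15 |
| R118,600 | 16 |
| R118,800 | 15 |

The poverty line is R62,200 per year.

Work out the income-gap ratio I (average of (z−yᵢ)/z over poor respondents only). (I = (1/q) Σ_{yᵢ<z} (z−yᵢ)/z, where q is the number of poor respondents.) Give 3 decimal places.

Poor units: 15×R15,000 (q = 15 of N = 46).
Relative gaps: 0.7588 (×15); sum = 11.382637.
I averages over the q = 15 poor units only: 11.382637 / 15 = 0.759.

0.759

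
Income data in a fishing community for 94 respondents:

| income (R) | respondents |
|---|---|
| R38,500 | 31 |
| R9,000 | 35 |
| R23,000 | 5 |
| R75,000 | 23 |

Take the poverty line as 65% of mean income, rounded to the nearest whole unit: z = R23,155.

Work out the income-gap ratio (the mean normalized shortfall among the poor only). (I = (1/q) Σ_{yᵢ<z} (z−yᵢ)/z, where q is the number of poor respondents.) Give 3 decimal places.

0.536

Incomes under z: 35×R9,000, 5×R23,000 (q = 40 of N = 94).
Relative gaps: 0.6113 (×35), 0.0067 (×5); sum = 21.429497.
The income-gap ratio divides by q (the poor only): 21.429497 / 40 = 0.536.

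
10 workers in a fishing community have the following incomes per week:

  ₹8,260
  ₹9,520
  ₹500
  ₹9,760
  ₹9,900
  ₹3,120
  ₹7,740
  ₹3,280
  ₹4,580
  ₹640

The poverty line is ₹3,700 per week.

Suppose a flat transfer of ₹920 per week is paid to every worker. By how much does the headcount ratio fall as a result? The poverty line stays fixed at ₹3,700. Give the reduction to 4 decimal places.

Before: below the line — ₹500, ₹640, ₹3,120, ₹3,280; headcount ratio = 0.400000.
After the ₹920 transfer: below the line — ₹1,420, ₹1,560; headcount ratio = 0.200000.
Reduction = 0.400000 − 0.200000 = 0.2000.

0.2000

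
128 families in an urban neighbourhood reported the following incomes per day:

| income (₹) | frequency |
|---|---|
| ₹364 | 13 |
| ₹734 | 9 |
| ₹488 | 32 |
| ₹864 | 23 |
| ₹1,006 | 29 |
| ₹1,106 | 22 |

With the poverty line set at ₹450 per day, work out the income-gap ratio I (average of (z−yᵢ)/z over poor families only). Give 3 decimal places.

Poor units: 13×₹364 (q = 13 of N = 128).
Relative gaps: 0.1911 (×13); sum = 2.484444.
I averages over the q = 13 poor units only: 2.484444 / 13 = 0.191.

0.191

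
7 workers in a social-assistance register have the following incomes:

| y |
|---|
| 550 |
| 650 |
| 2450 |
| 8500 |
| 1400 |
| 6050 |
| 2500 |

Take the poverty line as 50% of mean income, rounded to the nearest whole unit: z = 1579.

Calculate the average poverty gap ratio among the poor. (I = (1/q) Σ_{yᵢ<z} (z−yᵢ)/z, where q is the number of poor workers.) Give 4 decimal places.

0.4511

Below z: 550, 650, 1400 (q = 3 of N = 7).
Shortfall ratios (z−y)/z: 0.6517, 0.5883, 0.1134; sum = 1.353388.
I averages over the q = 3 poor units only: 1.353388 / 3 = 0.4511.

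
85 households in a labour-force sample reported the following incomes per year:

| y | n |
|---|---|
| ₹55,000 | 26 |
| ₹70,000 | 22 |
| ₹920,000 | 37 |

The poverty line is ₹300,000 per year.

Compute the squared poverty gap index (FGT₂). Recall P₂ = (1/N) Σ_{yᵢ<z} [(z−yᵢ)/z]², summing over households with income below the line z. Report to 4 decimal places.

0.3561

Incomes under z: 26×₹55,000, 22×₹70,000 (q = 48 of N = 85).
Gap ratios (z−y)/z: (300000−55000)/300000 = 0.8167 (×26); (300000−70000)/300000 = 0.7667 (×22).
Squared: 0.6669 (×26); 0.5878 (×22).
Sum = 30.271667; P₂ = 30.271667 / 85 = 0.3561.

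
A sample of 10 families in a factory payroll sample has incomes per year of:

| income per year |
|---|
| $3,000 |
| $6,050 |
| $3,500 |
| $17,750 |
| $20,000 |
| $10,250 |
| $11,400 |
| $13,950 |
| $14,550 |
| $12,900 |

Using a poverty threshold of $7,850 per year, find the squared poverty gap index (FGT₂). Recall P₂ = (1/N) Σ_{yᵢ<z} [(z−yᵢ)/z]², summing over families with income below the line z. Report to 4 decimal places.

0.0741

Below z: $3,000, $3,500, $6,050 (q = 3 of N = 10).
Shortfall ratios: (7850−3000)/7850 = 0.6178; (7850−3500)/7850 = 0.5541; (7850−6050)/7850 = 0.2293.
Squared: 0.3817; 0.3071; 0.0526.
Sum = 0.741369; P₂ = 0.741369 / 10 = 0.0741.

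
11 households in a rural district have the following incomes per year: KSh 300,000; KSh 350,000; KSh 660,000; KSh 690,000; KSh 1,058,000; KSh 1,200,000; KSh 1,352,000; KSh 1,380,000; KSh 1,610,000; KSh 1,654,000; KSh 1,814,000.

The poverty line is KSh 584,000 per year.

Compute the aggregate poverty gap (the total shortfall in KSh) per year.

Below the line: KSh 300,000, KSh 350,000 (q = 2 of N = 11).
Individual gaps: 584000−300000 = 284000; 584000−350000 = 234000.
Aggregate gap = KSh 518,000.

KSh 518,000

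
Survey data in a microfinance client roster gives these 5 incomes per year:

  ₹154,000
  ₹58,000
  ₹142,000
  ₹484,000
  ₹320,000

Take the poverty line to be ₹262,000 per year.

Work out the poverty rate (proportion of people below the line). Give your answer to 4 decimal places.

0.6000

3 of the 5 people have income below ₹262,000.
H = 3/5 = 0.6000.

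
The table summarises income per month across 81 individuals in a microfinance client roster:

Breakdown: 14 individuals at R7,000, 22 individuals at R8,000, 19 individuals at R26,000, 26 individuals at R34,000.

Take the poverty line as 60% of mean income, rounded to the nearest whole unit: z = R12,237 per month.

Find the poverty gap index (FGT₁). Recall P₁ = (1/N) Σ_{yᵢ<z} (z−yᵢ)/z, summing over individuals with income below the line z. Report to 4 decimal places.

Below z: 14×R7,000, 22×R8,000 (q = 36 of N = 81).
Normalized shortfalls: (12237−7000)/12237 = 0.4280 (×14); (12237−8000)/12237 = 0.3462 (×22).
Sum of shortfalls = 13.608891; P₁ averages over all N: 13.608891 / 81 = 0.1680.

0.1680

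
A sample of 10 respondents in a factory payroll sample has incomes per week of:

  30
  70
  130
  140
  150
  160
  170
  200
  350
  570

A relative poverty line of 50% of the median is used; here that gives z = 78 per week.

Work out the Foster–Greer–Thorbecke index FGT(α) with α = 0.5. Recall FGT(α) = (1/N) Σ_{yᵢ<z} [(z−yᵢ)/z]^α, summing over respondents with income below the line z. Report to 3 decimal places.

0.110

Incomes under z: 30, 70 (q = 2 of N = 10).
Shortfall ratios: (78−30)/78 = 0.6154; (78−70)/78 = 0.1026.
Raised to α = 0.5: 0.78446; 0.32026.
Sum = 1.104721; FGT(0.5) = 1.104721 / 10 = 0.110.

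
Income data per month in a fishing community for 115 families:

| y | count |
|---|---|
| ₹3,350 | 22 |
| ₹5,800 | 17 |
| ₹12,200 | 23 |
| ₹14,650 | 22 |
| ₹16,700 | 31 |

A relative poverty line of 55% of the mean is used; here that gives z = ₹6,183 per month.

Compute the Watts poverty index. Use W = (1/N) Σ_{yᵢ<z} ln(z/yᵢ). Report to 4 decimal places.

Poor units: 22×₹3,350, 17×₹5,800 (q = 39 of N = 115).
Log shortfalls: ln(6183/3350) = 0.6128 (×22); ln(6183/5800) = 0.0639 (×17).
W = 14.569628 / 115 = 0.1267.

0.1267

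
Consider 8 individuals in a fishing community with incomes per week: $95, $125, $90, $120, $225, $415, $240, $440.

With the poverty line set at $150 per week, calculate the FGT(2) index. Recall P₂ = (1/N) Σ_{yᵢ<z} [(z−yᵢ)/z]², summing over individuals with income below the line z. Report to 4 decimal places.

Incomes under z: $90, $95, $120, $125 (q = 4 of N = 8).
Relative gaps: (150−90)/150 = 0.4000; (150−95)/150 = 0.3667; (150−120)/150 = 0.2000; (150−125)/150 = 0.1667.
Squared: 0.1600; 0.1344; 0.0400; 0.0278.
Sum = 0.362222; P₂ = 0.362222 / 8 = 0.0453.

0.0453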